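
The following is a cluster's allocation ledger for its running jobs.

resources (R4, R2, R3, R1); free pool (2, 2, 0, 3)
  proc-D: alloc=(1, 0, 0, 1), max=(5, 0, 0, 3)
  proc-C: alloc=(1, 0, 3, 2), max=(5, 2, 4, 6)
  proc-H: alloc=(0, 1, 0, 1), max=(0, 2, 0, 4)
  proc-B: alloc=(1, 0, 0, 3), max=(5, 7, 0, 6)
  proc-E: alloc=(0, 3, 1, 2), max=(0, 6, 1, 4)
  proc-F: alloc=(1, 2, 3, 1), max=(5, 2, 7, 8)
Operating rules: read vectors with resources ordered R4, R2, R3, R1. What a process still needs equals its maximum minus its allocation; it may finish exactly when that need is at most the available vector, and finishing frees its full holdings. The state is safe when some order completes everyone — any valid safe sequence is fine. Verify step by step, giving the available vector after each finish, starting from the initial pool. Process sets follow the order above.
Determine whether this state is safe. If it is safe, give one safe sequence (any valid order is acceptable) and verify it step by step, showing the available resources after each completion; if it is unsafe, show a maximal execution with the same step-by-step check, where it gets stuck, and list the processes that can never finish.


UNSAFE — no complete ordering exists.
Key observation: proc-H, proc-E can finish, but then (2, 6, 1, 6) is all there is, and the blocked group's R4 demands exceed it.
Going as far as possible: proc-H, proc-E; after that, nothing fits. Check, step by step:
  pool = (2, 2, 0, 3)
  proc-H needs (0, 1, 0, 3) <= (2, 2, 0, 3) -> finishes; pool += (0, 1, 0, 1) = (2, 3, 0, 4)
  proc-E needs (0, 3, 0, 2) <= (2, 3, 0, 4) -> finishes; pool += (0, 3, 1, 2) = (2, 6, 1, 6)
  proc-D cannot run: need (4, 0, 0, 2) vs free (2, 6, 1, 6) (insufficient R4)
  proc-C cannot run: need (4, 2, 1, 4) vs free (2, 6, 1, 6) (insufficient R4)
  proc-B cannot run: need (4, 7, 0, 3) vs free (2, 6, 1, 6) (insufficient R4 and R2)
  proc-F cannot run: need (4, 0, 4, 7) vs free (2, 6, 1, 6) (insufficient R4, R3 and R1)
Processes that can never finish: proc-D, proc-C, proc-B and proc-F.


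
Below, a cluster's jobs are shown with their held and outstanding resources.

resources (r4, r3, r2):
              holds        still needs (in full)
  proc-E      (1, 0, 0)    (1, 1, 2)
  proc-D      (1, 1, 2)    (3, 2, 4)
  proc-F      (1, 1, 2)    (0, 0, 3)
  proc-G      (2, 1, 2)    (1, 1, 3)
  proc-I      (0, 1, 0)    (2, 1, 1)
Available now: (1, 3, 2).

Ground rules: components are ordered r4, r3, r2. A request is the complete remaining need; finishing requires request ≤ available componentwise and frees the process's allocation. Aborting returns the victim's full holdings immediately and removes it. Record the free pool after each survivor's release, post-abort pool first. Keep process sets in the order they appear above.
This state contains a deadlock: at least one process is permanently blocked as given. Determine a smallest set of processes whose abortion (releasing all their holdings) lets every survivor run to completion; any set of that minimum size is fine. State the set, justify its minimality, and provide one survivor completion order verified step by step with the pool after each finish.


Abort proc-F.
Key observation: proc-G was stuck for good until proc-F gave back (1, 1, 2); in the order shown it finishes at step 1.
Minimality: the empty abort set fails — the state is deadlocked as it stands.
Survivors finish in the order: proc-G, proc-I, proc-D, proc-E. Check, step by step (pool after the aborts first):
  pool = (2, 4, 4)
  proc-G needs (1, 1, 3) <= (2, 4, 4) -> finishes; pool += (2, 1, 2) = (4, 5, 6)
  proc-I needs (2, 1, 1) <= (4, 5, 6) -> finishes; pool += (0, 1, 0) = (4, 6, 6)
  proc-D needs (3, 2, 4) <= (4, 6, 6) -> finishes; pool += (1, 1, 2) = (5, 7, 8)
  proc-E needs (1, 1, 2) <= (5, 7, 8) -> finishes; pool += (1, 0, 0) = (6, 7, 8)


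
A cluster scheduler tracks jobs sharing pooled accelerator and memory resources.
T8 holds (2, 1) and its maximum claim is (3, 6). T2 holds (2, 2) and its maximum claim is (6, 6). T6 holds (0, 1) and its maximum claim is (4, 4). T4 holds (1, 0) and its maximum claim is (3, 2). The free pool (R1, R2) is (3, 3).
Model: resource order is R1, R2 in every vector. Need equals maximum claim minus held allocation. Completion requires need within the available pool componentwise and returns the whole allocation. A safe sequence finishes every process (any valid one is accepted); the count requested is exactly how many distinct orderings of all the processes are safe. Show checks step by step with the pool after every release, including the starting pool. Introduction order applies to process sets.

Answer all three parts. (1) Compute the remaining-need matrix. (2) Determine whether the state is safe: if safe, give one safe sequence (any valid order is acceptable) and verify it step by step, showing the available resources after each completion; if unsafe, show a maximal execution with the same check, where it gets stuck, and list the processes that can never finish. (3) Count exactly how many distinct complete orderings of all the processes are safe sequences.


(1) Remaining need (order R1, R2):
  T8: (1, 5)
  T2: (4, 4)
  T6: (4, 3)
  T4: (2, 2)
(2) The state is SAFE; one workable sequence: T4, T6, T2, T8.
Key observation: reading the order forward, T6 is the first process whose need (4, 3) meets the free pool (4, 3) exactly on a resource it requests.
Verifying each step:
  pool = (3, 3)
  T4 needs (2, 2) <= (3, 3) -> finishes; pool += (1, 0) = (4, 3)
  T6 needs (4, 3) <= (4, 3) -> finishes; pool += (0, 1) = (4, 4)
  T2 needs (4, 4) <= (4, 4) -> finishes; pool += (2, 2) = (6, 6)
  T8 needs (1, 5) <= (6, 6) -> finishes; pool += (2, 1) = (8, 7)
(3) Exactly 1 of the possible complete orderings is a safe sequence.


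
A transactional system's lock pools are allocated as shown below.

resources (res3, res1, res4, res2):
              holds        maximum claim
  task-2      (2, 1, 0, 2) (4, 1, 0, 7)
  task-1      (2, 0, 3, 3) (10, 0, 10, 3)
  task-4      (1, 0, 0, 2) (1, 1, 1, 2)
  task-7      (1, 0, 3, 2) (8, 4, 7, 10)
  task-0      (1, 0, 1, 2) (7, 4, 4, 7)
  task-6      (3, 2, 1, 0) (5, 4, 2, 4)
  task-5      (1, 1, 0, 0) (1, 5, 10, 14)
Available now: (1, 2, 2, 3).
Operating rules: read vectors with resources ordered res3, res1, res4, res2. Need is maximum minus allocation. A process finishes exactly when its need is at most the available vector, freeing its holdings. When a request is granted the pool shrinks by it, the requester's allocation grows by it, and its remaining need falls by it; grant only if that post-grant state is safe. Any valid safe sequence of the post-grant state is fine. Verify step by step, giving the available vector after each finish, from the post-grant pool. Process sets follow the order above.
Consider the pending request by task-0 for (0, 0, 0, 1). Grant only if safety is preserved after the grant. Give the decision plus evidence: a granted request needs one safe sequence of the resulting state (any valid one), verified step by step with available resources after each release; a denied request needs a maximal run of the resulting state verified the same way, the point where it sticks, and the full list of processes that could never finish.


DENY — the pretend-granted state is unsafe.
Key observation: after task-4, task-6 the pool peaks at (5, 4, 3, 4), and each blocked process is short somewhere: task-2 on res2; task-1 on res3, res4; task-7 on res3, res4, res2; task-0 on res3; task-5 on res4, res2.
Pretend the grant happened; the run task-4, task-6 goes as far as possible. Walking it through:
  pool = (1, 2, 2, 2)
  run task-4 (needs (0, 1, 1, 0), free (1, 2, 2, 2)); after release of (1, 0, 0, 2) the pool is (2, 2, 2, 4)
  run task-6 (needs (2, 2, 1, 4), free (2, 2, 2, 4)); after release of (3, 2, 1, 0) the pool is (5, 4, 3, 4)
  task-2 cannot run: need (2, 0, 0, 5) vs free (5, 4, 3, 4) (insufficient res2)
  task-1 cannot run: need (8, 0, 7, 0) vs free (5, 4, 3, 4) (insufficient res3 and res4)
  task-7 cannot run: need (7, 4, 4, 8) vs free (5, 4, 3, 4) (insufficient res3, res4 and res2)
  task-0 cannot run: need (6, 4, 3, 4) vs free (5, 4, 3, 4) (insufficient res3)
  task-5 cannot run: need (0, 4, 10, 14) vs free (5, 4, 3, 4) (insufficient res4 and res2)
Post-grant, the permanently blocked set is task-2, task-1, task-7, task-0 and task-5.


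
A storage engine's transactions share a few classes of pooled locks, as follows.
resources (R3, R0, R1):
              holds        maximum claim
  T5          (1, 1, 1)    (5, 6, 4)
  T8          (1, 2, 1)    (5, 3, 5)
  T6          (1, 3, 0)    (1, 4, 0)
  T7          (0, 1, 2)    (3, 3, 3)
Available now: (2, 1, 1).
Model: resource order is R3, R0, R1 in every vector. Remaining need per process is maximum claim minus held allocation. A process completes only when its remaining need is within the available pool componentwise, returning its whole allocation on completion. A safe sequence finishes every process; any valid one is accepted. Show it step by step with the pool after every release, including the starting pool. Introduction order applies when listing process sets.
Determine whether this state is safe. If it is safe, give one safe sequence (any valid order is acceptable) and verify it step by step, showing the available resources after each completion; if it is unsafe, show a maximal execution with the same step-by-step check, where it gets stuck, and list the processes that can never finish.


The state is UNSAFE.
Key observation: after T6, T7 complete, (3, 5, 3) is the best the pool ever gets, yet each leftover process wants more R3.
Going as far as possible: T6, T7; after that, nothing fits. Verifying each step:
  pool = (2, 1, 1)
  T6: need (0, 1, 0) fits (2, 1, 1); releases (1, 3, 0), pool now (3, 4, 1)
  T7: need (3, 2, 1) fits (3, 4, 1); releases (0, 1, 2), pool now (3, 5, 3)
  T5 cannot run: need (4, 5, 3) vs free (3, 5, 3) (insufficient R3)
  T8 cannot run: need (4, 1, 4) vs free (3, 5, 3) (insufficient R3 and R1)
Permanently blocked: T5 and T8.


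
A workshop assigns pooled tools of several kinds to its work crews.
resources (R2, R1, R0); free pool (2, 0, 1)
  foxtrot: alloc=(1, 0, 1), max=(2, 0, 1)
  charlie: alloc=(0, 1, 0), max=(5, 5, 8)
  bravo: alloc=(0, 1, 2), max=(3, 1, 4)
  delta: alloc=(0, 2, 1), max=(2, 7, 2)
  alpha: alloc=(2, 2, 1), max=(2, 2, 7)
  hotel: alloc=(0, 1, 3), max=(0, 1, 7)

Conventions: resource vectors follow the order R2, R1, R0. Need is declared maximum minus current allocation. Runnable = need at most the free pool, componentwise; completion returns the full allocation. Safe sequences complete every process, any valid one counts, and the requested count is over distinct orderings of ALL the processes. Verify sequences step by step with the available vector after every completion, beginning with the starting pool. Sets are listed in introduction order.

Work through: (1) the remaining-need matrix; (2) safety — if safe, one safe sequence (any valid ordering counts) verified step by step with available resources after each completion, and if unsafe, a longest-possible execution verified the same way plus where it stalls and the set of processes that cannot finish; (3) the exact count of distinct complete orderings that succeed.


(1) Need matrix, components ordered R2, R1, R0:
  foxtrot: (1, 0, 0)
  charlie: (5, 4, 8)
  bravo: (3, 0, 2)
  delta: (2, 5, 1)
  alpha: (0, 0, 6)
  hotel: (0, 0, 4)
(2) The state is SAFE; one workable sequence: foxtrot, bravo, hotel, alpha, charlie, delta.
Key observation: at bravo the run first touches a limit — (3, 0, 2) against (3, 0, 2), exact on a resource it actually requests.
Verifying each step:
  pool = (2, 0, 1)
  foxtrot needs (1, 0, 0) <= (2, 0, 1) -> finishes; pool += (1, 0, 1) = (3, 0, 2)
  bravo needs (3, 0, 2) <= (3, 0, 2) -> finishes; pool += (0, 1, 2) = (3, 1, 4)
  hotel needs (0, 0, 4) <= (3, 1, 4) -> finishes; pool += (0, 1, 3) = (3, 2, 7)
  alpha needs (0, 0, 6) <= (3, 2, 7) -> finishes; pool += (2, 2, 1) = (5, 4, 8)
  charlie needs (5, 4, 8) <= (5, 4, 8) -> finishes; pool += (0, 1, 0) = (5, 5, 8)
  delta needs (2, 5, 1) <= (5, 5, 8) -> finishes; pool += (0, 2, 1) = (5, 7, 9)
(3) Precisely 1 of the possible complete orderings is a safe sequence.


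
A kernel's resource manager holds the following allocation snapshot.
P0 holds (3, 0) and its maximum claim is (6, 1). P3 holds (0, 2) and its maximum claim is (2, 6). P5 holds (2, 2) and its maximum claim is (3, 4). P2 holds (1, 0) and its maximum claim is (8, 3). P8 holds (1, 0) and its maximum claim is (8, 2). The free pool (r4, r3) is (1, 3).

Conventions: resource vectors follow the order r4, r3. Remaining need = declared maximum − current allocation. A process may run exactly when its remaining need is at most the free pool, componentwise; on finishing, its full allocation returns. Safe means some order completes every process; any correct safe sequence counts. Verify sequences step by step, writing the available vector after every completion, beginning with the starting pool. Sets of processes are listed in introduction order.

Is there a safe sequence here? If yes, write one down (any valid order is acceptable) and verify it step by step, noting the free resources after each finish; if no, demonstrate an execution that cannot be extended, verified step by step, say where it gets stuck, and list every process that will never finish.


UNSAFE — no complete ordering exists.
Key observation: once P5, P0, P3 finish, the pool peaks at (6, 7) — and every remaining process still needs more r4 than that.
The run P5, P0, P3 cannot be extended any further. Verifying each step:
  pool = (1, 3)
  run P5 (needs (1, 2), free (1, 3)); after release of (2, 2) the pool is (3, 5)
  run P0 (needs (3, 1), free (3, 5)); after release of (3, 0) the pool is (6, 5)
  run P3 (needs (2, 4), free (6, 5)); after release of (0, 2) the pool is (6, 7)
  blocked: P2 wants (7, 3), pool (6, 7) — not enough r4
  blocked: P8 wants (7, 2), pool (6, 7) — not enough r4
Never able to finish: P2 and P8.


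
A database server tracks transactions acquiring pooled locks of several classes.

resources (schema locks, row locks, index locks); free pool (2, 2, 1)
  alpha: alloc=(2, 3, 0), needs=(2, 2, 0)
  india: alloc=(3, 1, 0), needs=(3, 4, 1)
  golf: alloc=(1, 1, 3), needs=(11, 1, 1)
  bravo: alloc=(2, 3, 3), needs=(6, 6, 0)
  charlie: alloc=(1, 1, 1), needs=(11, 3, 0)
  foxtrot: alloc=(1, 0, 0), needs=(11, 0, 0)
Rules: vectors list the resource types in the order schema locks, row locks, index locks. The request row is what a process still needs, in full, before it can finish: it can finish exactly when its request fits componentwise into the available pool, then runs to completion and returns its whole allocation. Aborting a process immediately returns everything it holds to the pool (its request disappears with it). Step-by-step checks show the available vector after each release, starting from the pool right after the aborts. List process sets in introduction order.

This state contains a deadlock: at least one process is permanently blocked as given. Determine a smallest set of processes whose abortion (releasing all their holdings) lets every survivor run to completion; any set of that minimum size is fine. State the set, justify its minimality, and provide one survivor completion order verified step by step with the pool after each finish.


Abort golf and charlie.
Key observation: the deadlocked foxtrot becomes finishable only because golf and charlie released (2, 2, 4); it completes at step 4 below.
Why nothing smaller works — every single abort fails: alpha alone leaves golf blocked (short on schema locks); india alone leaves golf blocked (short on schema locks); golf alone leaves charlie blocked (short on schema locks); bravo alone leaves golf blocked (short on schema locks); charlie alone leaves golf blocked (short on schema locks); foxtrot alone leaves golf blocked (short on schema locks).
Survivors finish in the order: alpha, india, bravo, foxtrot. Verifying each step (pool after the aborts first):
  pool = (4, 4, 5)
  run alpha (needs (2, 2, 0), free (4, 4, 5)); after release of (2, 3, 0) the pool is (6, 7, 5)
  run india (needs (3, 4, 1), free (6, 7, 5)); after release of (3, 1, 0) the pool is (9, 8, 5)
  run bravo (needs (6, 6, 0), free (9, 8, 5)); after release of (2, 3, 3) the pool is (11, 11, 8)
  run foxtrot (needs (11, 0, 0), free (11, 11, 8)); after release of (1, 0, 0) the pool is (12, 11, 8)


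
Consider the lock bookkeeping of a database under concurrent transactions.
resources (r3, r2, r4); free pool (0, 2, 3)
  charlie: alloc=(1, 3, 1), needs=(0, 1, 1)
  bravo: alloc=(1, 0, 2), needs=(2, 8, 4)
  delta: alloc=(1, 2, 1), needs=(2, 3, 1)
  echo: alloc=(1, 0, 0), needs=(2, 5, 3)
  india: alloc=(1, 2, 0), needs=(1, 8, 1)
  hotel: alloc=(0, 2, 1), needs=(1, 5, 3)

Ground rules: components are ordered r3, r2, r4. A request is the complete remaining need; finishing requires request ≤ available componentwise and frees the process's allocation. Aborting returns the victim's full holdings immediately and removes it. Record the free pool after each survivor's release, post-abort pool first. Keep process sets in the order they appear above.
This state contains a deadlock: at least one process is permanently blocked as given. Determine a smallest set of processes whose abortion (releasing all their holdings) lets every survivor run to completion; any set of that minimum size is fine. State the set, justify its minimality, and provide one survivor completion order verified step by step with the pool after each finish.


Minimum abort set: bravo.
Key observation: before aborting bravo, delta was permanently blocked — no order could ever run it; afterwards it completes at step 3.
Minimality: the empty abort set fails — the state is deadlocked as it stands.
The survivors complete as charlie, hotel, delta, echo, india. Walking it through (starting from the post-abort pool):
  pool = (1, 2, 5)
  charlie needs (0, 1, 1) <= (1, 2, 5) -> finishes; pool += (1, 3, 1) = (2, 5, 6)
  hotel needs (1, 5, 3) <= (2, 5, 6) -> finishes; pool += (0, 2, 1) = (2, 7, 7)
  delta needs (2, 3, 1) <= (2, 7, 7) -> finishes; pool += (1, 2, 1) = (3, 9, 8)
  echo needs (2, 5, 3) <= (3, 9, 8) -> finishes; pool += (1, 0, 0) = (4, 9, 8)
  india needs (1, 8, 1) <= (4, 9, 8) -> finishes; pool += (1, 2, 0) = (5, 11, 8)


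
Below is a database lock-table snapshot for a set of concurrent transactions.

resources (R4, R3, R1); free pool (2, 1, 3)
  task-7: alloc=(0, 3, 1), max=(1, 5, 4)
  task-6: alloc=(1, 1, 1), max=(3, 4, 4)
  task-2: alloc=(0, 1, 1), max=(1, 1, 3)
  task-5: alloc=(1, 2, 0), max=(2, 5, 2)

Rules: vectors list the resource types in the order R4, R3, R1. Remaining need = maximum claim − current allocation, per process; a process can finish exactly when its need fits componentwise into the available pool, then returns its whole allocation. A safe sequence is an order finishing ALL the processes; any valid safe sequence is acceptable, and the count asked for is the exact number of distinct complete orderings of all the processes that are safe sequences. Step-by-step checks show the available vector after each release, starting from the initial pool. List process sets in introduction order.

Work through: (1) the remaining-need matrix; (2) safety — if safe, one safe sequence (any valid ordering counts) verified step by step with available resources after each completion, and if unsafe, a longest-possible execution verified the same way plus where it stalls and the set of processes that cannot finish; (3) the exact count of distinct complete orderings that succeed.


(1) Remaining need (order R4, R3, R1):
  task-7: (1, 2, 3)
  task-6: (2, 3, 3)
  task-2: (1, 0, 2)
  task-5: (1, 3, 2)
(2) SAFE, for example via the order task-2, task-7, task-5, task-6.
Key observation: the first exact fit in this order is task-7 — it needs (1, 2, 3) with (2, 2, 4) free, meeting a requested resource to the last unit.
Walking it through:
  pool = (2, 1, 3)
  run task-2 (needs (1, 0, 2), free (2, 1, 3)); after release of (0, 1, 1) the pool is (2, 2, 4)
  run task-7 (needs (1, 2, 3), free (2, 2, 4)); after release of (0, 3, 1) the pool is (2, 5, 5)
  run task-5 (needs (1, 3, 2), free (2, 5, 5)); after release of (1, 2, 0) the pool is (3, 7, 5)
  run task-6 (needs (2, 3, 3), free (3, 7, 5)); after release of (1, 1, 1) the pool is (4, 8, 6)
(3) The exact count: 2 of the possible complete orderings are safe sequences.


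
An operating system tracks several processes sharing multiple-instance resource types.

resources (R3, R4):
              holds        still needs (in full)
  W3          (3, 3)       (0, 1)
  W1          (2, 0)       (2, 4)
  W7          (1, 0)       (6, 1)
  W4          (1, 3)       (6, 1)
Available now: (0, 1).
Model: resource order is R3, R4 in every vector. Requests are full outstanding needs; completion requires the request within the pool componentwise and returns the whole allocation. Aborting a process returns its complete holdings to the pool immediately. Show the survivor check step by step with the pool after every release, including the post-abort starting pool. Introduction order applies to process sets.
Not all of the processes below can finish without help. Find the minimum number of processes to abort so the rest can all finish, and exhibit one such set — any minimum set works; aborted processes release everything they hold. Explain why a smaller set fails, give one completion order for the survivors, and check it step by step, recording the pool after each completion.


Minimum abort set: W4.
Key observation: W7 had no path to completion before; after the abort of W4 ((1, 3) returned), step 3 is where it fits.
Minimality: the empty abort set fails — the state is deadlocked as it stands.
Survivors finish in the order: W3, W1, W7. Step-by-step check (pool after the aborts first):
  pool = (1, 4)
  run W3 (needs (0, 1), free (1, 4)); after release of (3, 3) the pool is (4, 7)
  run W1 (needs (2, 4), free (4, 7)); after release of (2, 0) the pool is (6, 7)
  run W7 (needs (6, 1), free (6, 7)); after release of (1, 0) the pool is (7, 7)


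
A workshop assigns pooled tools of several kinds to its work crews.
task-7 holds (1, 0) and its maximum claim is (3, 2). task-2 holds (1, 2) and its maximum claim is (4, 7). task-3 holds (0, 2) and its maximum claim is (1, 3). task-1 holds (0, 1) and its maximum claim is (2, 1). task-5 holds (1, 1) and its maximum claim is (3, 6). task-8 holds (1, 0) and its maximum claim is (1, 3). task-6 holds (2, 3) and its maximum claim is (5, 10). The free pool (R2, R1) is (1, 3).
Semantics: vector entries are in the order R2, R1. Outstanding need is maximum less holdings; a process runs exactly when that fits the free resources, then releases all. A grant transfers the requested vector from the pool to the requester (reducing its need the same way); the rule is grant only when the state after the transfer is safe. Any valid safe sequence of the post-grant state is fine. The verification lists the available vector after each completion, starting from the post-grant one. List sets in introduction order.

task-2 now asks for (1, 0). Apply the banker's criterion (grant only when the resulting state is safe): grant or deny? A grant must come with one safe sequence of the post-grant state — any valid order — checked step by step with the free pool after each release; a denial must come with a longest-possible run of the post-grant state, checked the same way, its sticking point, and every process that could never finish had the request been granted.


DENY: after the grant no complete ordering would exist.
Key observation: the pool after task-8, task-3 is (1, 5); every surviving request exceeds it in R2, so progress ends there.
Pretend the grant happened; the run task-8, task-3 goes as far as possible. Verifying each step:
  pool = (0, 3)
  run task-8 (needs (0, 3), free (0, 3)); after release of (1, 0) the pool is (1, 3)
  run task-3 (needs (1, 1), free (1, 3)); after release of (0, 2) the pool is (1, 5)
  task-7 still needs (2, 2) but only (1, 5) is free — short on R2
  task-2 still needs (2, 5) but only (1, 5) is free — short on R2
  task-1 still needs (2, 0) but only (1, 5) is free — short on R2
  task-5 still needs (2, 5) but only (1, 5) is free — short on R2
  task-6 still needs (3, 7) but only (1, 5) is free — short on R2 and R1
Had the request been granted, task-7, task-2, task-1, task-5 and task-6 could never finish.


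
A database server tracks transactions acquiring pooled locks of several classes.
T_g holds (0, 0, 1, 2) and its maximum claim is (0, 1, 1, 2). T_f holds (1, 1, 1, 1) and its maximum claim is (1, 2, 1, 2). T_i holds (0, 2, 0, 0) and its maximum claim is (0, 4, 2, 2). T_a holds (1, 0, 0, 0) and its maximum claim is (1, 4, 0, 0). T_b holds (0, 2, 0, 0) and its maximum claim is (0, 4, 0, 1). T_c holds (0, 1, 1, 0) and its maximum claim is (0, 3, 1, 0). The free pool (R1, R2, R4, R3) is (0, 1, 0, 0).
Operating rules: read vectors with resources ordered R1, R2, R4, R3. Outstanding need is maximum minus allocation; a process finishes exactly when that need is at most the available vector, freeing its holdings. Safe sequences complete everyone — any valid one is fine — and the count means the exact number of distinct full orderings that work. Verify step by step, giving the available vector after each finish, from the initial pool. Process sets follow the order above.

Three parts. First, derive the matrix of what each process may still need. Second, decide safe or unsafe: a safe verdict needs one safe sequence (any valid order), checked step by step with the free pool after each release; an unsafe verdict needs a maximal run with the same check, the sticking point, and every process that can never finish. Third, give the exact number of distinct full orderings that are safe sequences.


(1) Outstanding need per process (order R1, R2, R4, R3):
  T_g: (0, 1, 0, 0)
  T_f: (0, 1, 0, 1)
  T_i: (0, 2, 2, 2)
  T_a: (0, 4, 0, 0)
  T_b: (0, 2, 0, 1)
  T_c: (0, 2, 0, 0)
(2) SAFE — a valid safe sequence is T_g, T_f, T_b, T_c, T_i, T_a.
Key observation: at T_g the run first touches a limit — (0, 1, 0, 0) against (0, 1, 0, 0), exact on a resource it actually requests.
Step-by-step check:
  pool = (0, 1, 0, 0)
  run T_g (needs (0, 1, 0, 0), free (0, 1, 0, 0)); after release of (0, 0, 1, 2) the pool is (0, 1, 1, 2)
  run T_f (needs (0, 1, 0, 1), free (0, 1, 1, 2)); after release of (1, 1, 1, 1) the pool is (1, 2, 2, 3)
  run T_b (needs (0, 2, 0, 1), free (1, 2, 2, 3)); after release of (0, 2, 0, 0) the pool is (1, 4, 2, 3)
  run T_c (needs (0, 2, 0, 0), free (1, 4, 2, 3)); after release of (0, 1, 1, 0) the pool is (1, 5, 3, 3)
  run T_i (needs (0, 2, 2, 2), free (1, 5, 3, 3)); after release of (0, 2, 0, 0) the pool is (1, 7, 3, 3)
  run T_a (needs (0, 4, 0, 0), free (1, 7, 3, 3)); after release of (1, 0, 0, 0) the pool is (2, 7, 3, 3)
(3) Exactly 16 of the possible complete orderings are safe sequences.


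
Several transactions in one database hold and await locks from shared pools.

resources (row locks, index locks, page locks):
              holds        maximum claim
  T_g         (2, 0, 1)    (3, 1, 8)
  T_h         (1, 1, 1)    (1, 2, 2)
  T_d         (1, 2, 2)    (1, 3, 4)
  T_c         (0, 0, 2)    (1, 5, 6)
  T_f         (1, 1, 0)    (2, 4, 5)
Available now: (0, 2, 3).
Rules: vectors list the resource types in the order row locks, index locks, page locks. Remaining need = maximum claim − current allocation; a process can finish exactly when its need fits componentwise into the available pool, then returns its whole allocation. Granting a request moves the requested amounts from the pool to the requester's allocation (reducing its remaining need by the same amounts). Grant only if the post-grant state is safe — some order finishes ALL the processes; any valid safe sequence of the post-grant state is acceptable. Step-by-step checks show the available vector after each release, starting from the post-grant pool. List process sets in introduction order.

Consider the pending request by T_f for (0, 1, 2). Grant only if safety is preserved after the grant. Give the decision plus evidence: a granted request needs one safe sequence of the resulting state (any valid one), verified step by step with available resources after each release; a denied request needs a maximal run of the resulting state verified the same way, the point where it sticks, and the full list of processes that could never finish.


GRANT. The post-grant state is safe; one safe sequence: T_h, T_d, T_f, T_c, T_g.
Key observation: even at the reduced pool (0, 1, 1), T_h fits immediately, so safety survives the grant.
Step-by-step check of the post-grant state:
  pool = (0, 1, 1)
  T_h needs (0, 1, 1) <= (0, 1, 1) -> finishes; pool += (1, 1, 1) = (1, 2, 2)
  T_d needs (0, 1, 2) <= (1, 2, 2) -> finishes; pool += (1, 2, 2) = (2, 4, 4)
  T_f needs (1, 2, 3) <= (2, 4, 4) -> finishes; pool += (1, 2, 2) = (3, 6, 6)
  T_c needs (1, 5, 4) <= (3, 6, 6) -> finishes; pool += (0, 0, 2) = (3, 6, 8)
  T_g needs (1, 1, 7) <= (3, 6, 8) -> finishes; pool += (2, 0, 1) = (5, 6, 9)


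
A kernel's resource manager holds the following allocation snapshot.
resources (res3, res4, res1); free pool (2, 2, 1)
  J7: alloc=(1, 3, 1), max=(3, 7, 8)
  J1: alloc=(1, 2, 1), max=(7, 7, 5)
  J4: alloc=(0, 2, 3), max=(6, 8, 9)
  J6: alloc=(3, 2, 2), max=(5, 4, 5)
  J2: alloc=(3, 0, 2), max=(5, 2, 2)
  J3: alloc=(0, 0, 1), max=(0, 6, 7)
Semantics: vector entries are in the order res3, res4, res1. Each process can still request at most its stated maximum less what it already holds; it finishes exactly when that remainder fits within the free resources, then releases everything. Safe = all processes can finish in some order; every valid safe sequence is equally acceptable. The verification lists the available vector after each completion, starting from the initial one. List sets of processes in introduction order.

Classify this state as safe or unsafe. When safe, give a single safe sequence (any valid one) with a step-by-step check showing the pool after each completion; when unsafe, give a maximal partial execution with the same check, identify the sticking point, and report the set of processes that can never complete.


The state is UNSAFE.
Key observation: after J2, J6 the pool peaks at (8, 4, 5), and each blocked process is short somewhere: J7 on res1; J1 on res4; J4 on res4, res1; J3 on res4, res1.
Going as far as possible: J2, J6; after that, nothing fits. Verifying each step:
  pool = (2, 2, 1)
  J2: need (2, 2, 0) fits (2, 2, 1); releases (3, 0, 2), pool now (5, 2, 3)
  J6: need (2, 2, 3) fits (5, 2, 3); releases (3, 2, 2), pool now (8, 4, 5)
  J7 cannot run: need (2, 4, 7) vs free (8, 4, 5) (insufficient res1)
  J1 cannot run: need (6, 5, 4) vs free (8, 4, 5) (insufficient res4)
  J4 cannot run: need (6, 6, 6) vs free (8, 4, 5) (insufficient res4 and res1)
  J3 cannot run: need (0, 6, 6) vs free (8, 4, 5) (insufficient res4 and res1)
Permanently blocked: J7, J1, J4 and J3.


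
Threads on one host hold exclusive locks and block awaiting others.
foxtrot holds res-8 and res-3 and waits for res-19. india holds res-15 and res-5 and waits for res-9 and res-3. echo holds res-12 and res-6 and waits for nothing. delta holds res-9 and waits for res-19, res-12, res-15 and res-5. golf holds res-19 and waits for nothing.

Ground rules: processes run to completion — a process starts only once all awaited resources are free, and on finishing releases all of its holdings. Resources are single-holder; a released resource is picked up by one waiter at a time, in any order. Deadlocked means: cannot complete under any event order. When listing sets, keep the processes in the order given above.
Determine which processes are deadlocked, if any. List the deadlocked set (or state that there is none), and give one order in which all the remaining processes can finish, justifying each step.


Deadlocked: india and delta.
Key observation: the waits loop around india -> delta -> india with no way out; no other process is dragged down with it.
The rest can finish in the order golf, echo, foxtrot.
Step-by-step check:
  golf waits on nothing -> runs at once and releases res-19
  echo waits on nothing -> runs at once and releases res-12 and res-6
  run foxtrot (all its waits — res-19 — are resolved); releases res-8 and res-3


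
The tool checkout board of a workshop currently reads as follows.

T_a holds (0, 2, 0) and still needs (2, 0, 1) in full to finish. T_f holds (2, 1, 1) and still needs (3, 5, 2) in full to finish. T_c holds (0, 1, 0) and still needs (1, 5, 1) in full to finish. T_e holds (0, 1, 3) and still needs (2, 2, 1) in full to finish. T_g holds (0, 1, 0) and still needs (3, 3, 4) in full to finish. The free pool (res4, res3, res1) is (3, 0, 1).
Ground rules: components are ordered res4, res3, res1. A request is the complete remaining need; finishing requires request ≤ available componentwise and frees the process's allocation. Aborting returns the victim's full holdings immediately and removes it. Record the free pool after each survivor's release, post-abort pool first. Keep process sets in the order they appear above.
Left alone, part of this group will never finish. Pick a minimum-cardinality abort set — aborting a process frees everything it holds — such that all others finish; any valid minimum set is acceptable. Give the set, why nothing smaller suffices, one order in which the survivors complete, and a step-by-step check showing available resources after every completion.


Abort T_c.
Key observation: T_f was stuck for good until T_c gave back (0, 1, 0); in the order shown it finishes at step 4.
Why nothing smaller works: aborting no one leaves the state deadlocked as given.
One survivor order: T_a, T_e, T_g, T_f. Walking it through (post-abort pool first):
  pool = (3, 1, 1)
  run T_a (needs (2, 0, 1), free (3, 1, 1)); after release of (0, 2, 0) the pool is (3, 3, 1)
  run T_e (needs (2, 2, 1), free (3, 3, 1)); after release of (0, 1, 3) the pool is (3, 4, 4)
  run T_g (needs (3, 3, 4), free (3, 4, 4)); after release of (0, 1, 0) the pool is (3, 5, 4)
  run T_f (needs (3, 5, 2), free (3, 5, 4)); after release of (2, 1, 1) the pool is (5, 6, 5)


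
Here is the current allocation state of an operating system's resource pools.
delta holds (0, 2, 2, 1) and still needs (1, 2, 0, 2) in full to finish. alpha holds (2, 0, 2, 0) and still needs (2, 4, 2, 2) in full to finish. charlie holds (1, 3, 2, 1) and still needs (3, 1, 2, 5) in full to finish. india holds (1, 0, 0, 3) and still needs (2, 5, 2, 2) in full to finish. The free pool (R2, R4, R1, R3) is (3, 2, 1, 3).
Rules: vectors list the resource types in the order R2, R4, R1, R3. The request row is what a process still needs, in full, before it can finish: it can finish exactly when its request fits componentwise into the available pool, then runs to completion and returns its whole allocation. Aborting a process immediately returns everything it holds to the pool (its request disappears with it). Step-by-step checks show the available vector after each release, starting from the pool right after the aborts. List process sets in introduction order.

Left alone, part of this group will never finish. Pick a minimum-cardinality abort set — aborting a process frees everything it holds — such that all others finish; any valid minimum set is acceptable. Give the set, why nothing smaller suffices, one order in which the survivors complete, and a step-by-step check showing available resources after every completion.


The answer: abort charlie.
Key observation: india could never have finished before the abort; with (1, 3, 2, 1) returned by charlie, it fits at step 2.
No smaller set exists: with zero aborts the deadlock remains.
Survivors finish in the order: alpha, india, delta. Verifying each step (pool after the aborts first):
  pool = (4, 5, 3, 4)
  alpha needs (2, 4, 2, 2) <= (4, 5, 3, 4) -> finishes; pool += (2, 0, 2, 0) = (6, 5, 5, 4)
  india needs (2, 5, 2, 2) <= (6, 5, 5, 4) -> finishes; pool += (1, 0, 0, 3) = (7, 5, 5, 7)
  delta needs (1, 2, 0, 2) <= (7, 5, 5, 7) -> finishes; pool += (0, 2, 2, 1) = (7, 7, 7, 8)


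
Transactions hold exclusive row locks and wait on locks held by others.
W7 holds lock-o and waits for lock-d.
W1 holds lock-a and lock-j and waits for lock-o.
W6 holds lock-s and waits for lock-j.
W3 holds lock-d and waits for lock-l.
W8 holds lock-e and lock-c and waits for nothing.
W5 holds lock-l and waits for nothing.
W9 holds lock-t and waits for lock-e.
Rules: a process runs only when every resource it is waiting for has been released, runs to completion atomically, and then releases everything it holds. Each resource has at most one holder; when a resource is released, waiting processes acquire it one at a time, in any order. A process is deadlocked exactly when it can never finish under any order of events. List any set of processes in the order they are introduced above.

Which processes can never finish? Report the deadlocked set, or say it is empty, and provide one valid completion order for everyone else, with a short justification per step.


The deadlocked set is empty.
Key observation: no waiting chain loops back on itself — every chain ends at a process that waits on nothing, so everyone eventually runs.
One completion order for the rest: W8, W9, W5, W3, W7, W1, W6.
Walking it through:
  run W8 (it waits on nothing); releases lock-e and lock-c
  W9: everything it awaited (lock-e) is free; runs, freeing lock-t
  run W5 (it waits on nothing); releases lock-l
  W3: everything it awaited (lock-l) is free; runs, freeing lock-d
  W7: everything it awaited (lock-d) is free; runs, freeing lock-o
  W1: everything it awaited (lock-o) is free; runs, freeing lock-a and lock-j
  W6: everything it awaited (lock-j) is free; runs, freeing lock-s


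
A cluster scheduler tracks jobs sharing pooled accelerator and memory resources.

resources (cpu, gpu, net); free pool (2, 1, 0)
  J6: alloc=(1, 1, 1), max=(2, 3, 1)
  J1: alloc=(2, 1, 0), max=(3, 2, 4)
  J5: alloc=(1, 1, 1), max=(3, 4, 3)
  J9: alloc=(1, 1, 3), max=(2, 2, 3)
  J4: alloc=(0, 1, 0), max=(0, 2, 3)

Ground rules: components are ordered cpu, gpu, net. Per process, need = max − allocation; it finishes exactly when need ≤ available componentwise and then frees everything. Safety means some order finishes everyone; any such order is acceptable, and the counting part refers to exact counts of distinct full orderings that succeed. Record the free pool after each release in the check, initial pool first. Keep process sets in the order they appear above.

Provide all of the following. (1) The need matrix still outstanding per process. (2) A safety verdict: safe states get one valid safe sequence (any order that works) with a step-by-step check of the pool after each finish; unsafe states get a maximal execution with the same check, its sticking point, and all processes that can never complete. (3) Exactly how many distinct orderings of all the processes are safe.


(1) Outstanding need per process (order cpu, gpu, net):
  J6: (1, 2, 0)
  J1: (1, 1, 4)
  J5: (2, 3, 2)
  J9: (1, 1, 0)
  J4: (0, 1, 3)
(2) SAFE, for example via the order J9, J4, J5, J1, J6.
Key observation: the order's first zero-slack moment is J9 ((1, 1, 0) needed, (2, 1, 0) free — a requested resource with nothing to spare).
Verifying each step:
  pool = (2, 1, 0)
  run J9 (needs (1, 1, 0), free (2, 1, 0)); after release of (1, 1, 3) the pool is (3, 2, 3)
  run J4 (needs (0, 1, 3), free (3, 2, 3)); after release of (0, 1, 0) the pool is (3, 3, 3)
  run J5 (needs (2, 3, 2), free (3, 3, 3)); after release of (1, 1, 1) the pool is (4, 4, 4)
  run J1 (needs (1, 1, 4), free (4, 4, 4)); after release of (2, 1, 0) the pool is (6, 5, 4)
  run J6 (needs (1, 2, 0), free (6, 5, 4)); after release of (1, 1, 1) the pool is (7, 6, 5)
(3) Exactly 10 of the possible complete orderings are safe sequences.


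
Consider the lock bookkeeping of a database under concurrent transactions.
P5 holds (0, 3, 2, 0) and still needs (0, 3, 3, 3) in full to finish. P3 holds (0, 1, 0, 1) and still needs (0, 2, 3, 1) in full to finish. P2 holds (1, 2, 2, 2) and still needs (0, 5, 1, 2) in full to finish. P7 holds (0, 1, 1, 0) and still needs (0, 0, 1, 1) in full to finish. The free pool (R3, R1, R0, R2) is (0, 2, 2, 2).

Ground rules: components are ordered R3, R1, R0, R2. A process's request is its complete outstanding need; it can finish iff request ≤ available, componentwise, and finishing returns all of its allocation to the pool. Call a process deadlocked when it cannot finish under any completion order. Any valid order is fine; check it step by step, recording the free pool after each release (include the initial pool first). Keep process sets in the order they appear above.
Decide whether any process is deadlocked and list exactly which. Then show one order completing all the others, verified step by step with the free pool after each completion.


Nothing here is deadlocked.
Key observation: the pool covers P7 at once, and every later process fits after earlier releases.
A valid finishing order for the others: P7, P3, P5, P2. Walking it through:
  pool = (0, 2, 2, 2)
  run P7 (needs (0, 0, 1, 1), free (0, 2, 2, 2)); after release of (0, 1, 1, 0) the pool is (0, 3, 3, 2)
  run P3 (needs (0, 2, 3, 1), free (0, 3, 3, 2)); after release of (0, 1, 0, 1) the pool is (0, 4, 3, 3)
  run P5 (needs (0, 3, 3, 3), free (0, 4, 3, 3)); after release of (0, 3, 2, 0) the pool is (0, 7, 5, 3)
  run P2 (needs (0, 5, 1, 2), free (0, 7, 5, 3)); after release of (1, 2, 2, 2) the pool is (1, 9, 7, 5)
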